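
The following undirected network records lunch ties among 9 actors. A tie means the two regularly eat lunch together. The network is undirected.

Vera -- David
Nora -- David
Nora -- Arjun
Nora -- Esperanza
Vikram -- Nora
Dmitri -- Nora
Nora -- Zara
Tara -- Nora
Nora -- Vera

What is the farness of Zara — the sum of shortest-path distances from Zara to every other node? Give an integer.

15

Distances from Zara: Arjun:2, David:2, Dmitri:2, Esperanza:2, Nora:1, Tara:2, Vera:2, Vikram:2.
Sum = 2 + 2 + 2 + 2 + 1 + 2 + 2 + 2 = 15.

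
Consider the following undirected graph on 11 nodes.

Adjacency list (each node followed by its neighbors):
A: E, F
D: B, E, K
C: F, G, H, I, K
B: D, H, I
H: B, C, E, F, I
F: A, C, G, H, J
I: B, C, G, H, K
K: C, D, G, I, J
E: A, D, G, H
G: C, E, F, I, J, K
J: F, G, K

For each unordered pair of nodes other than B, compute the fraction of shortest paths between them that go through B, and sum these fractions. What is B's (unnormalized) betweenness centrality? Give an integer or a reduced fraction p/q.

8/7

Pairs whose geodesics pass through B — F–D: 1/7; H–D: 1/2; I–D: 1/2.
All other pairs contribute 0.
Summing the contributions gives betweenness(B) = 8/7.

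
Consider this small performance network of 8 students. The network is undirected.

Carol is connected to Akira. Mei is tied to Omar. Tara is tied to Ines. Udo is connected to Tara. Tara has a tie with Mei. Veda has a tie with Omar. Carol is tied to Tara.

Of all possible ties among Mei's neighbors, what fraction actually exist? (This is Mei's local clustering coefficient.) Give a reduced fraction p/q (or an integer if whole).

0

Mei's neighbors: Omar and Tara (k = 2).
Possible neighbor pairs: C(2,2) = 1. Edges among them: none → e = 0.
Clustering(Mei) = 0/1.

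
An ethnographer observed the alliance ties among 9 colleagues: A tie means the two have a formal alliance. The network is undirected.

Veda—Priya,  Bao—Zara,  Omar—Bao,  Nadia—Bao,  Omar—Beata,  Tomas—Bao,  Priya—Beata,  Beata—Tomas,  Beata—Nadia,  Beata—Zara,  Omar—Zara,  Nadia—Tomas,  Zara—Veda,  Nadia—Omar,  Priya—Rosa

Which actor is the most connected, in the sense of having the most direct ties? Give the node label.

Degrees — Bao:4, Beata:5, Nadia:4, Omar:4, Priya:3, Rosa:1, Tomas:3, Veda:2, Zara:4.
The maximum is 5, attained only by Beata.

Beata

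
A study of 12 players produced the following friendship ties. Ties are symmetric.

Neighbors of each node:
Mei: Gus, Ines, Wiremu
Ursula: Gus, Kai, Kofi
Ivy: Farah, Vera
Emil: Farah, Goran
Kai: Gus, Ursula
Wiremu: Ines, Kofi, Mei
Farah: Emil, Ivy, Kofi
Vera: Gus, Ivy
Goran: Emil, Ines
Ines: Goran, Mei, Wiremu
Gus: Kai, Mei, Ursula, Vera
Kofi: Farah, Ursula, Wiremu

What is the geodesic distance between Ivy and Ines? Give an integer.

One shortest route is Ivy – Farah – Kofi – Wiremu – Ines, which uses 4 edges, and at distance 3 from Ivy we only reach {Goran, Kai, Mei, Ursula, Wiremu}, which does not include Ines. So d(Ivy,Ines) = 4.

4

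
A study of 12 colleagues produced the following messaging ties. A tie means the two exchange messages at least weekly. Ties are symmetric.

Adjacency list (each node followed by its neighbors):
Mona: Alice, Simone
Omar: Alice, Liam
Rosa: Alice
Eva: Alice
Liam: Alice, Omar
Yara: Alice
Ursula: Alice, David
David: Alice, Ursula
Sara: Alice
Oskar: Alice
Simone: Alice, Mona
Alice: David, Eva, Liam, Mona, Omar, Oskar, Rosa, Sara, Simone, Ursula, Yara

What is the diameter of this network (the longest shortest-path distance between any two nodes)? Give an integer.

2

Eccentricity of each node (its greatest distance to any other): Alice:1, David:2, Eva:2, Liam:2, Mona:2, Omar:2, Oskar:2, Rosa:2, Sara:2, Simone:2, Ursula:2, Yara:2.
The maximum eccentricity is 2, realized for instance by the pair David–Simone via David – Alice – Simone. So the diameter is 2.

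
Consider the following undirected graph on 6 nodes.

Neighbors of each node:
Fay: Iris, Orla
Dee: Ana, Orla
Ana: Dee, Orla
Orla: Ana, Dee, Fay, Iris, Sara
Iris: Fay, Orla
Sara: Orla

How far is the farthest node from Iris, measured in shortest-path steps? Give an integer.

2

Distances from Iris: Ana:2, Dee:2, Fay:1, Orla:1, Sara:2.
The largest is 2 (to Dee, Sara, and Ana), so the eccentricity of Iris is 2.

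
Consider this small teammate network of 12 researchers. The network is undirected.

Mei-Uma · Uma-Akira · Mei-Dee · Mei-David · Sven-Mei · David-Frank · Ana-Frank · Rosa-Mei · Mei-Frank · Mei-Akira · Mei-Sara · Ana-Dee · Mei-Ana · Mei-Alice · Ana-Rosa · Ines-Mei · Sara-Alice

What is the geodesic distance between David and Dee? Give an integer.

2

One shortest route is David – Mei – Dee, which uses 2 edges, and David and Dee are not directly tied, so nothing shorter exists. So d(David,Dee) = 2.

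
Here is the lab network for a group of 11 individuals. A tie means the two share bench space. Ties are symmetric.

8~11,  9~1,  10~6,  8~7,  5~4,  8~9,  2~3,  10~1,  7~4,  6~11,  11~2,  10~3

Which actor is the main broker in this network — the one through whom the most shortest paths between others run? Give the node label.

Unnormalized betweenness of each node: 1:9/2, 2:5, 3:2, 4:9, 5:0, 6:7/2, 7:16, 8:24, 9:13/2, 10:6, 11:33/2.
8 has the largest value, 24, making it the main broker — the node through which the most shortest paths run.

8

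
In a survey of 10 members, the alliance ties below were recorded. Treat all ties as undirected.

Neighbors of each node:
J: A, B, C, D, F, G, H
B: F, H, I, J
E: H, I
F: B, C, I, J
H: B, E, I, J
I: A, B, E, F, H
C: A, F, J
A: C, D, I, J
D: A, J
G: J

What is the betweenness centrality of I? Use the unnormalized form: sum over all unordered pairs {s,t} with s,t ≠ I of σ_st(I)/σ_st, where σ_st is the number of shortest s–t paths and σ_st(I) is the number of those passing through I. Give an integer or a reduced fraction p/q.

Pairs whose geodesics pass through I — E–A: 1; E–D: 1/2; E–C: 2/3; E–B: 1/2; E–F: 1; A–B: 1/2; A–H: 1/2; A–F: 1/3; H–F: 1/3.
All other pairs contribute 0.
Summing the contributions gives betweenness(I) = 16/3.

16/3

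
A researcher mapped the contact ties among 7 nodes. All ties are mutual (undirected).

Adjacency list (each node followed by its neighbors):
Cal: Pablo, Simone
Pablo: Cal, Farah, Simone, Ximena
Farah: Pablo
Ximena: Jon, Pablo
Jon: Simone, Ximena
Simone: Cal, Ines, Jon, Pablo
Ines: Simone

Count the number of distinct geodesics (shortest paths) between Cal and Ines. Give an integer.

The shortest distance is 2, and the only length-2 path is Cal–Simone–Ines. So there is exactly 1 shortest path.

1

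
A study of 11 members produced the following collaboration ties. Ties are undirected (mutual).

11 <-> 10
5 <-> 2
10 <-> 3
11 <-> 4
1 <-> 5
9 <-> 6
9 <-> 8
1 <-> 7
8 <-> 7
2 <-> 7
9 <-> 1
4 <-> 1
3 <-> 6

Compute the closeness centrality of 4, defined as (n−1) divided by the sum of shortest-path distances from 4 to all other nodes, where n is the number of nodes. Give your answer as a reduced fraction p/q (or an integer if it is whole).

5/11

Distances from 4: 1:1, 2:3, 3:3, 5:2, 6:3, 7:2, 8:3, 9:2, 10:2, 11:1. Sum = 22.
n = 11, so closeness = 10/22 = 5/11.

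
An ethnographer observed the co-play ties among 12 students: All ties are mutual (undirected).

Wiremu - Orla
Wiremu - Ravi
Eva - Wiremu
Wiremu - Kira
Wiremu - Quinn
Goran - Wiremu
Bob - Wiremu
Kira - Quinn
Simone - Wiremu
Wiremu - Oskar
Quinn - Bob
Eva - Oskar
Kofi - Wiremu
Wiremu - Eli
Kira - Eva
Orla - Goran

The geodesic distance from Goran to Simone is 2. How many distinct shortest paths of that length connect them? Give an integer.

1

The shortest distance is 2, and the only length-2 path is Goran–Wiremu–Simone. So there is exactly 1 shortest path.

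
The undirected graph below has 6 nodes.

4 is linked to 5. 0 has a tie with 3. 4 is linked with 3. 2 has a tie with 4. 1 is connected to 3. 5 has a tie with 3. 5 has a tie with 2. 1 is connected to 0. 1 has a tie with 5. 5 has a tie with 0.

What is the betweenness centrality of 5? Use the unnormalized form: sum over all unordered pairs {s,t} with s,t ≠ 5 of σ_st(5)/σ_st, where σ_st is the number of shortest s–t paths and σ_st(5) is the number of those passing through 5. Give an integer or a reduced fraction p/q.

Pairs whose geodesics pass through 5 — 2–1: 1; 2–0: 1; 2–3: 1/2; 1–4: 1/2; 4–0: 1/2.
All other pairs contribute 0.
Summing the contributions gives betweenness(5) = 7/2.

7/2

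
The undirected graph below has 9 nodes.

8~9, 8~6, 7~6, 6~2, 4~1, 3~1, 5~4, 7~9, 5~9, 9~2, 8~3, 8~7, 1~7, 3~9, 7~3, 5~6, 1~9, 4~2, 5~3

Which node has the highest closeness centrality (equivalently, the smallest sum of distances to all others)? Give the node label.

Farness (sum of distances to all others) for each node — 1:12, 2:13, 3:11, 4:14, 5:12, 6:12, 7:11, 8:13, 9:10.
The smallest farness is 10, for 9, so 9 has the highest closeness.

9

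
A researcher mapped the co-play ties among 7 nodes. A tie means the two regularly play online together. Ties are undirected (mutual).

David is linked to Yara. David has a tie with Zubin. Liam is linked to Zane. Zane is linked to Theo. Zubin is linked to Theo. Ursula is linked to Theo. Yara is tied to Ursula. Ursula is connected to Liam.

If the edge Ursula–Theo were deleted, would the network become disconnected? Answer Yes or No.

Even without that edge, Ursula still reaches Theo via Ursula – Liam – Zane – Theo, so the network stays connected. Not a bridge.

No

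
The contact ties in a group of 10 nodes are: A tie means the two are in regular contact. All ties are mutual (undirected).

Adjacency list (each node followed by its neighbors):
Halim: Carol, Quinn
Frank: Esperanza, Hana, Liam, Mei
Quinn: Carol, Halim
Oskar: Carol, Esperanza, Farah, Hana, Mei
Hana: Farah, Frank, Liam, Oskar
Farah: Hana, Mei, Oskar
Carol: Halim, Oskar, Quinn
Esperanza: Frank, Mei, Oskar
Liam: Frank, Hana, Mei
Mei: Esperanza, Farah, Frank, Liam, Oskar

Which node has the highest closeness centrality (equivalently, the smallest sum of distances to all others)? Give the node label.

Farness (sum of distances to all others) for each node — Carol:17, Esperanza:17, Farah:17, Frank:19, Halim:24, Hana:16, Liam:20, Mei:15, Oskar:13, Quinn:24.
The smallest farness is 13, for Oskar, so Oskar has the highest closeness.

Oskar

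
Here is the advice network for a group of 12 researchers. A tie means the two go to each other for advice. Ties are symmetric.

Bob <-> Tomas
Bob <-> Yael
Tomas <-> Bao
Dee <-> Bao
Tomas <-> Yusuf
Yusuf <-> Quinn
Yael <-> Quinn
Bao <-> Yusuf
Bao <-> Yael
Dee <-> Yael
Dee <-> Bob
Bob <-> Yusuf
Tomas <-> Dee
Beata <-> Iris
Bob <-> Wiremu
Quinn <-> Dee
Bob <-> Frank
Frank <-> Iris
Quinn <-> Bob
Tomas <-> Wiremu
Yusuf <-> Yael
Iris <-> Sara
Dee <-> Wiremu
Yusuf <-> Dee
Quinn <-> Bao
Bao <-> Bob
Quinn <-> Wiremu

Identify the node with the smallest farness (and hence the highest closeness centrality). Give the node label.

Farness (sum of distances to all others) for each node — Bao:21, Beata:36, Bob:16, Dee:20, Frank:20, Iris:26, Quinn:21, Sara:36, Tomas:22, Wiremu:23, Yael:22, Yusuf:21.
The smallest farness is 16, for Bob, so Bob has the highest closeness.

Bob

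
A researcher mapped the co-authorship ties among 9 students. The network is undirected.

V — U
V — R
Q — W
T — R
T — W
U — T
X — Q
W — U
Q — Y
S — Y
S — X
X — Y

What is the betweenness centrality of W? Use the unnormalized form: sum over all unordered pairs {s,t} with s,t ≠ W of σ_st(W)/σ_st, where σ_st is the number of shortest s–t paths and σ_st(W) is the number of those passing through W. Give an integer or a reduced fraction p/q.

16

Pairs whose geodesics pass through W — V–Q: 1; V–S: 2/2; V–Y: 1; V–X: 1; U–Q: 1; U–S: 2/2; U–Y: 1; U–X: 1; R–Q: 1; R–S: 2/2; R–Y: 1; R–X: 1; T–Q: 1; T–S: 2/2 … (+2 more pairs).
All other pairs contribute 0.
Summing the contributions gives betweenness(W) = 16.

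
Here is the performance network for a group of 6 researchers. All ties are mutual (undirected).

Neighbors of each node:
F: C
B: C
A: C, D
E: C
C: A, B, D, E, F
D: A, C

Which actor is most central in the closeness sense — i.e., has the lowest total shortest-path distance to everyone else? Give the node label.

C

Farness (sum of distances to all others) for each node — A:8, B:9, C:5, D:8, E:9, F:9.
The smallest farness is 5, for C, so C has the highest closeness.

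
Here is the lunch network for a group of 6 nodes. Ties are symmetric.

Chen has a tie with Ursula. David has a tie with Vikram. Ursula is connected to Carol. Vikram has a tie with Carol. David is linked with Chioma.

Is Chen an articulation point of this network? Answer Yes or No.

No

Even without Chen, every remaining node can still reach every other (the residual graph is connected), so Chen is not a cut vertex.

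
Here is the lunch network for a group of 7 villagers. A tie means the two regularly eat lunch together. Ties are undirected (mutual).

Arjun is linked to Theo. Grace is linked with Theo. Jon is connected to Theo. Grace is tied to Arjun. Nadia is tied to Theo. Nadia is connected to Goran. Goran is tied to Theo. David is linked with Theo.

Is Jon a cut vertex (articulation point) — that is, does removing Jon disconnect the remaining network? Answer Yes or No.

Even without Jon, every remaining node can still reach every other (the residual graph is connected), so Jon is not a cut vertex.

No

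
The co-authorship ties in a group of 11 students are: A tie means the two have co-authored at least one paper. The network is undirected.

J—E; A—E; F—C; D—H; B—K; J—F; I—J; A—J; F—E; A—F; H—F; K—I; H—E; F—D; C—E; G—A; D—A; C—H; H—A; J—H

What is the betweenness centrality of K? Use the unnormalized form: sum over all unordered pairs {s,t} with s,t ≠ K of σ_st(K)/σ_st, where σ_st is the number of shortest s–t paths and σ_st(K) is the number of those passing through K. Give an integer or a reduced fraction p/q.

9

Pairs whose geodesics pass through K — D–B: 3/3; H–B: 1; A–B: 1; J–B: 1; E–B: 1; G–B: 1; F–B: 1; C–B: 3/3; I–B: 1.
All other pairs contribute 0.
Summing the contributions gives betweenness(K) = 9.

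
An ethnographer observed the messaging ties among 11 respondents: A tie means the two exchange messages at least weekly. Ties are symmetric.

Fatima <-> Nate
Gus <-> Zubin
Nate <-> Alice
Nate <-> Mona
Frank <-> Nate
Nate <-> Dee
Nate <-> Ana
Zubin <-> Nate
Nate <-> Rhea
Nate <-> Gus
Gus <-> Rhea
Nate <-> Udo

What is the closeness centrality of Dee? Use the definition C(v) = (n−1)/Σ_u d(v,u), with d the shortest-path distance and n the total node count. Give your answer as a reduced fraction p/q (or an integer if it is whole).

10/19

Distances from Dee: Alice:2, Ana:2, Fatima:2, Frank:2, Gus:2, Mona:2, Nate:1, Rhea:2, Udo:2, Zubin:2. Sum = 19.
n = 11, so closeness = 10/19.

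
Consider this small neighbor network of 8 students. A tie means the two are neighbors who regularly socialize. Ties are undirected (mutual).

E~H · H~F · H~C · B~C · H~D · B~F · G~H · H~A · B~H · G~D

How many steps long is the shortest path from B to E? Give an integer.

2

One shortest route is B – H – E, which uses 2 edges, and B and E are not directly tied, so nothing shorter exists. So d(B,E) = 2.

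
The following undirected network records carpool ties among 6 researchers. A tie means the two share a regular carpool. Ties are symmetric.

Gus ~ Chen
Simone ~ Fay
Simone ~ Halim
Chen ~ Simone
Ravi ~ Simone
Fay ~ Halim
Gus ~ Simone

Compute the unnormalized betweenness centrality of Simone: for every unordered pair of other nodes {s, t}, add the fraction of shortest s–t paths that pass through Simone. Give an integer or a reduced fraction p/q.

8

Pairs whose geodesics pass through Simone — Fay–Ravi: 1; Fay–Gus: 1; Fay–Chen: 1; Halim–Ravi: 1; Halim–Gus: 1; Halim–Chen: 1; Ravi–Gus: 1; Ravi–Chen: 1.
All other pairs contribute 0.
Summing the contributions gives betweenness(Simone) = 8.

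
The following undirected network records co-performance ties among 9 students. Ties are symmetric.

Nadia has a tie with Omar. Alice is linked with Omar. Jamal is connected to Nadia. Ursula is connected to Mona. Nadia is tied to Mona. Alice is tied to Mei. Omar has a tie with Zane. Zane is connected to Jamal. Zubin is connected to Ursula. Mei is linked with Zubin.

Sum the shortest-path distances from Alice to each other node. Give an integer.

17

Distances from Alice: Jamal:3, Mei:1, Mona:3, Nadia:2, Omar:1, Ursula:3, Zane:2, Zubin:2.
Sum = 3 + 1 + 3 + 2 + 1 + 3 + 2 + 2 = 17.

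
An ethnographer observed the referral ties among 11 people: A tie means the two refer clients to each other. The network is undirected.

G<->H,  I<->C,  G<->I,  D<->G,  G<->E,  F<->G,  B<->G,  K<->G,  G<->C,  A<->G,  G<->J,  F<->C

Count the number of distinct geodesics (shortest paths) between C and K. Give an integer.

The shortest distance is 2, and the only length-2 path is C–G–K. So there is exactly 1 shortest path.

1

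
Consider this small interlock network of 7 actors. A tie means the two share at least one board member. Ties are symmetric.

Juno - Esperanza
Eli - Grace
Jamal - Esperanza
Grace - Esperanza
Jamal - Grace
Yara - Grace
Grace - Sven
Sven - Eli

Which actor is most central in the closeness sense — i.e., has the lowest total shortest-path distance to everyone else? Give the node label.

Grace

Farness (sum of distances to all others) for each node — Eli:11, Esperanza:9, Grace:7, Jamal:10, Juno:14, Sven:11, Yara:12.
The smallest farness is 7, for Grace, so Grace has the highest closeness.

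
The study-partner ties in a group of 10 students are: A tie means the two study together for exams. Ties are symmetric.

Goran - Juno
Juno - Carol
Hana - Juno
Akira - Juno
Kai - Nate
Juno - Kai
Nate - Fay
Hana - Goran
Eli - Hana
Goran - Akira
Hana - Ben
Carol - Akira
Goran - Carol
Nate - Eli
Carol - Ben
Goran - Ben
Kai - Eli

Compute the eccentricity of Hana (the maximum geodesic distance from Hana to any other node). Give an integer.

3

Distances from Hana: Akira:2, Ben:1, Carol:2, Eli:1, Fay:3, Goran:1, Juno:1, Kai:2, Nate:2.
The largest is 3 (to Fay), so the eccentricity of Hana is 3.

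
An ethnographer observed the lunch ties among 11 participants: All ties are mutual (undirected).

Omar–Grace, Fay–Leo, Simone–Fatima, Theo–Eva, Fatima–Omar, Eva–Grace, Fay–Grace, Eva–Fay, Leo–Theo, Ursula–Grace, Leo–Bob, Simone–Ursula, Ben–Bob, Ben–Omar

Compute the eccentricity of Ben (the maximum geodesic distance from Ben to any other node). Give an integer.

Distances from Ben: Bob:1, Eva:3, Fatima:2, Fay:3, Grace:2, Leo:2, Omar:1, Simone:3, Theo:3, Ursula:3.
The largest is 3 (to Simone, Ursula, Eva, Fay, and Theo), so the eccentricity of Ben is 3.

3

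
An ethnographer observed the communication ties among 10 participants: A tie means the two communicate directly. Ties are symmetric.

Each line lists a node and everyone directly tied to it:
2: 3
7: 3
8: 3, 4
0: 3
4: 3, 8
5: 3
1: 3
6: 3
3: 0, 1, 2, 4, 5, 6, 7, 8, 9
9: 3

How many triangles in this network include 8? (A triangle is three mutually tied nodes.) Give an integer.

8's neighbors: 3 and 4.
Neighbor pairs that are themselves tied: 8–3–4. Each forms one triangle with 8, for 1 in total.

1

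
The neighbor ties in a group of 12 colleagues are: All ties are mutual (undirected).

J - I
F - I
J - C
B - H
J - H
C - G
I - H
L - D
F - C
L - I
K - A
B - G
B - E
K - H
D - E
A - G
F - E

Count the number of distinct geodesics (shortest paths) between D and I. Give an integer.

1

The shortest distance is 2, and the only length-2 path is D–L–I. So there is exactly 1 shortest path.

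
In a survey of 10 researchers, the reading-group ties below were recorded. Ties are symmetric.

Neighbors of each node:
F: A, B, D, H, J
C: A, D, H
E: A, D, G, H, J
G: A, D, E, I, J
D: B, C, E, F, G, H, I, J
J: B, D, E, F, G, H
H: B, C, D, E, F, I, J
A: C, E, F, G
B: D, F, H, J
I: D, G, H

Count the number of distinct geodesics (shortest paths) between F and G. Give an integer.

The shortest distance is 2. The length-2 paths are: F–A–G; F–J–G; F–D–G.
That gives 3 distinct shortest paths.

3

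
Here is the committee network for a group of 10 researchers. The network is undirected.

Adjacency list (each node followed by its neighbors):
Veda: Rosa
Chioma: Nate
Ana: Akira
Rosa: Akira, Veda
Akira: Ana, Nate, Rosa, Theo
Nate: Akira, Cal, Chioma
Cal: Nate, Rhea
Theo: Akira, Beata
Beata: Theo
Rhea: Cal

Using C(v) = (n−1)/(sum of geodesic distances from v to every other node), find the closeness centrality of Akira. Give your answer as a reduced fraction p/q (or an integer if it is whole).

3/5

Distances from Akira: Ana:1, Beata:2, Cal:2, Chioma:2, Nate:1, Rhea:3, Rosa:1, Theo:1, Veda:2. Sum = 15.
n = 10, so closeness = 9/15 = 3/5.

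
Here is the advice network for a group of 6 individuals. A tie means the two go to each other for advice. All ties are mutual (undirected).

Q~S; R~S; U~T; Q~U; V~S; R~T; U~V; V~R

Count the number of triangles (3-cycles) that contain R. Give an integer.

1

R's neighbors: S, T, and V.
Neighbor pairs that are themselves tied: R–S–V. Each forms one triangle with R, for 1 in total.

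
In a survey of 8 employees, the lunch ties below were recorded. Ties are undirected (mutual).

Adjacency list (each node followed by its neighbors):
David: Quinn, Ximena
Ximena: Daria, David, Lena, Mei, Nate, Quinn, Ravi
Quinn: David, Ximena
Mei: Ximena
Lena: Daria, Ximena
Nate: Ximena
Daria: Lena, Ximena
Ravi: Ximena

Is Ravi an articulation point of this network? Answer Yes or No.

No

Even without Ravi, every remaining node can still reach every other (the residual graph is connected), so Ravi is not a cut vertex.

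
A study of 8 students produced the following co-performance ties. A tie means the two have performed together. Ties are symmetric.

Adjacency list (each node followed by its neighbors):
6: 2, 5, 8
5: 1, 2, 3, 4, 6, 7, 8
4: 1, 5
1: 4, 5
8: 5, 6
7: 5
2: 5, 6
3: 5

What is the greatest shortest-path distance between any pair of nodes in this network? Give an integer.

2

Eccentricity of each node (its greatest distance to any other): 1:2, 2:2, 3:2, 4:2, 5:1, 6:2, 7:2, 8:2.
The maximum eccentricity is 2, realized for instance by the pair 6–7 via 6 – 5 – 7. So the diameter is 2.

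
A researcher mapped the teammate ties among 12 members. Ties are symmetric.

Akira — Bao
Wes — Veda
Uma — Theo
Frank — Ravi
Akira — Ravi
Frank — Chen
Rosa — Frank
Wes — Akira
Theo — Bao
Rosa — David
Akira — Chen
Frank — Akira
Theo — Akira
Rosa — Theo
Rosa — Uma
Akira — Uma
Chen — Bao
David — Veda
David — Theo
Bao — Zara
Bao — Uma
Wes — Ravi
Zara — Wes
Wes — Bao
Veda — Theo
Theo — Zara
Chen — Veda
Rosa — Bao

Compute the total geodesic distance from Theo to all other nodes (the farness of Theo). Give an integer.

15

Distances from Theo: Akira:1, Bao:1, Chen:2, David:1, Frank:2, Ravi:2, Rosa:1, Uma:1, Veda:1, Wes:2, Zara:1.
Sum = 1 + 1 + 2 + 1 + 2 + 2 + 1 + 1 + 1 + 2 + 1 = 15.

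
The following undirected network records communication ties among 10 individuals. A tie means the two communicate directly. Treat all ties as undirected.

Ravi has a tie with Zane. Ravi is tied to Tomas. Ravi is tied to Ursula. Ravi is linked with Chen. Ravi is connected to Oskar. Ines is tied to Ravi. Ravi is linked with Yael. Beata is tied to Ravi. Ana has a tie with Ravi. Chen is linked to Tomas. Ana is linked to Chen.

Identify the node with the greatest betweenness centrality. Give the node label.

Unnormalized betweenness of each node: Ana:0, Beata:0, Chen:1/2, Ines:0, Oskar:0, Ravi:67/2, Tomas:0, Ursula:0, Yael:0, Zane:0.
Ravi has the largest value, 67/2, making it the main broker — the node through which the most shortest paths run.

Ravi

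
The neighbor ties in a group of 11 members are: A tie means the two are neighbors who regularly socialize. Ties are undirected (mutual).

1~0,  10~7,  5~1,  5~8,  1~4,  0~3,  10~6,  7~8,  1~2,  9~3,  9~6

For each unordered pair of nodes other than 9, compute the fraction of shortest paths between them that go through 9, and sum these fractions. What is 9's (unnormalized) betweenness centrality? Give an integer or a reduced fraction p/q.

8

Pairs whose geodesics pass through 9 — 6–4: 1; 6–0: 1; 6–2: 1; 6–3: 1; 6–1: 1; 0–10: 1; 3–10: 1; 3–7: 1.
All other pairs contribute 0.
Summing the contributions gives betweenness(9) = 8.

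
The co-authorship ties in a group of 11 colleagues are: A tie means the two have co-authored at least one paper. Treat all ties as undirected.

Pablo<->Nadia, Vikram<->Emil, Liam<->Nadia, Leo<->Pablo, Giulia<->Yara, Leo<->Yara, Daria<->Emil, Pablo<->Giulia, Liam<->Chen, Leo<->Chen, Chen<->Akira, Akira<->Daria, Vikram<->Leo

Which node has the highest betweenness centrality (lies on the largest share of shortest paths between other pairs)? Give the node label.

Unnormalized betweenness of each node: Akira:6, Chen:29/2, Daria:5/2, Emil:7/2, Giulia:1, Leo:45/2, Liam:3, Nadia:2, Pablo:9, Vikram:8, Yara:3.
Leo has the largest value, 45/2, making it the main broker — the node through which the most shortest paths run.

Leo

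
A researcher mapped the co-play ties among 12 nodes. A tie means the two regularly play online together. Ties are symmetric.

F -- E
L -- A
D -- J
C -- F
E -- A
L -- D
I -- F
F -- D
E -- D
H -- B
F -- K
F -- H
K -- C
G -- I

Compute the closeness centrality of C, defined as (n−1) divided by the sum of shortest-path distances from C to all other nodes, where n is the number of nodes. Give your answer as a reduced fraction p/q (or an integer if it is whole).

11/25

Distances from C: A:3, B:3, D:2, E:2, F:1, G:3, H:2, I:2, J:3, K:1, L:3. Sum = 25.
n = 12, so closeness = 11/25.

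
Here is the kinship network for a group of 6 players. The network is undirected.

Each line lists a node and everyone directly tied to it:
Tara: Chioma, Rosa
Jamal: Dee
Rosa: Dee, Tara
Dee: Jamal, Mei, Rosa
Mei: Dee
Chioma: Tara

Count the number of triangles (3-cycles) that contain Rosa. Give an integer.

0

Rosa's neighbors are Dee and Tara, but none of them are tied to each other, so no triangle contains Rosa.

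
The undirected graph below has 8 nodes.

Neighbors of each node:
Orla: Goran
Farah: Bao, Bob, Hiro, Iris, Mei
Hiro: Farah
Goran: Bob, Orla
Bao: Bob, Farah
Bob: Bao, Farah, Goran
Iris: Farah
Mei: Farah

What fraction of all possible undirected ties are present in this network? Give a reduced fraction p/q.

2/7

There are 8 edges and 8 nodes, so the maximum possible is C(8,2) = 28.
Density = 8/28 = 2/7.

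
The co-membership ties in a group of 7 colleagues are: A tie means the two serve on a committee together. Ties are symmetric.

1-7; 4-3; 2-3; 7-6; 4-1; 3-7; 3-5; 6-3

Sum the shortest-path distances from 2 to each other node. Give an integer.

12

Distances from 2: 1:3, 3:1, 4:2, 5:2, 6:2, 7:2.
Sum = 3 + 1 + 2 + 2 + 2 + 2 = 12.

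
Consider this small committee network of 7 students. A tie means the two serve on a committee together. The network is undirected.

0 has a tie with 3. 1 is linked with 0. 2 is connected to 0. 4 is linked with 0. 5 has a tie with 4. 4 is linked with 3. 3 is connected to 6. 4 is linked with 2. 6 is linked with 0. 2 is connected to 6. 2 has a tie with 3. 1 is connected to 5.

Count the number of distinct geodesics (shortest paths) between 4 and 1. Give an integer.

The shortest distance is 2. The length-2 paths are: 4–5–1; 4–0–1.
That gives 2 distinct shortest paths.

2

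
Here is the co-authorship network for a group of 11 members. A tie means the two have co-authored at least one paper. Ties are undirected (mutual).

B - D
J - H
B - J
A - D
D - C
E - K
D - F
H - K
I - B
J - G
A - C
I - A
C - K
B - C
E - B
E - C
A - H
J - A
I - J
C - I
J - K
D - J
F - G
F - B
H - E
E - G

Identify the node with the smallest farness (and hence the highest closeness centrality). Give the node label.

J

Farness (sum of distances to all others) for each node — A:15, B:14, C:14, D:15, E:15, F:19, G:17, H:17, I:16, J:13, K:17.
The smallest farness is 13, for J, so J has the highest closeness.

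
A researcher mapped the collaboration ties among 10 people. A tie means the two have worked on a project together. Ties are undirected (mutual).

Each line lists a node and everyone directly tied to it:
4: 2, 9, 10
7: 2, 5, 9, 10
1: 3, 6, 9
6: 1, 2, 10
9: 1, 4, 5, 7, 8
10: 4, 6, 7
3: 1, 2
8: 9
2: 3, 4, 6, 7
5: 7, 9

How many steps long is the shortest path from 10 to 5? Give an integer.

2

One shortest route is 10 – 7 – 5, which uses 2 edges, and 10 and 5 are not directly tied, so nothing shorter exists. So d(10,5) = 2.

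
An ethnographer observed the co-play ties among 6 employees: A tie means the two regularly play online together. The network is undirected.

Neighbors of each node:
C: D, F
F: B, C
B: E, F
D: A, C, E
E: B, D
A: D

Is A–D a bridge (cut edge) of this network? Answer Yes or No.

Without the A–D edge there is no alternate route between A and D, so the network disconnects. It is a bridge.

Yes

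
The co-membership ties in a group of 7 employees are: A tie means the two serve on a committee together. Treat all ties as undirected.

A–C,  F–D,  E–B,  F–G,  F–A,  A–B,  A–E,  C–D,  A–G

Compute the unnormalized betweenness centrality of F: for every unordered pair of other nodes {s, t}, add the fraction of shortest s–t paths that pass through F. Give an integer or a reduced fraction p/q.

5/2

Pairs whose geodesics pass through F — A–D: 1/2; E–D: 1/2; B–D: 1/2; D–G: 1.
All other pairs contribute 0.
Summing the contributions gives betweenness(F) = 5/2.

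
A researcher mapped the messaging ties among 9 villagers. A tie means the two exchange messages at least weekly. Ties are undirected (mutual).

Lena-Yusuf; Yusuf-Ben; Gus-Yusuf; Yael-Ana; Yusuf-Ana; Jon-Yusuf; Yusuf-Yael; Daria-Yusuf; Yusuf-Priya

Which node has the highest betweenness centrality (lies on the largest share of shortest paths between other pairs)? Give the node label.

Unnormalized betweenness of each node: Ana:0, Ben:0, Daria:0, Gus:0, Jon:0, Lena:0, Priya:0, Yael:0, Yusuf:27.
Yusuf has the largest value, 27, making it the main broker — the node through which the most shortest paths run.

Yusuf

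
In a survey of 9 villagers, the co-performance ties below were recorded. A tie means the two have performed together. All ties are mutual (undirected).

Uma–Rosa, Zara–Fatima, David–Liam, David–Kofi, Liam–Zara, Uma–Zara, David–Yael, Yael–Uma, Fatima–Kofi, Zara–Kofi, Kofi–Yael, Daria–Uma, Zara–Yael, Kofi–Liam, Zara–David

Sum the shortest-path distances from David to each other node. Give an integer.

14

Distances from David: Daria:3, Fatima:2, Kofi:1, Liam:1, Rosa:3, Uma:2, Yael:1, Zara:1.
Sum = 3 + 2 + 1 + 1 + 3 + 2 + 1 + 1 = 14.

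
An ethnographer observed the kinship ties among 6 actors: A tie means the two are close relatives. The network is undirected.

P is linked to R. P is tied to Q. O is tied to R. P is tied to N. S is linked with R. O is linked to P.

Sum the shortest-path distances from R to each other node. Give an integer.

Distances from R: N:2, O:1, P:1, Q:2, S:1.
Sum = 2 + 1 + 1 + 2 + 1 = 7.

7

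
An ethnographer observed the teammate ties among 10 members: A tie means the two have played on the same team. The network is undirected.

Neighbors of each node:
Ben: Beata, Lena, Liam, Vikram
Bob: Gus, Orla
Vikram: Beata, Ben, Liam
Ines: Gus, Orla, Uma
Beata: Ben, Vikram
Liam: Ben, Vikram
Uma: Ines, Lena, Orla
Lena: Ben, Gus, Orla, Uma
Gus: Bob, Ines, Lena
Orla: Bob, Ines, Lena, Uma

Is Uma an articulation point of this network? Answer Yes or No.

No

Even without Uma, every remaining node can still reach every other (the residual graph is connected), so Uma is not a cut vertex.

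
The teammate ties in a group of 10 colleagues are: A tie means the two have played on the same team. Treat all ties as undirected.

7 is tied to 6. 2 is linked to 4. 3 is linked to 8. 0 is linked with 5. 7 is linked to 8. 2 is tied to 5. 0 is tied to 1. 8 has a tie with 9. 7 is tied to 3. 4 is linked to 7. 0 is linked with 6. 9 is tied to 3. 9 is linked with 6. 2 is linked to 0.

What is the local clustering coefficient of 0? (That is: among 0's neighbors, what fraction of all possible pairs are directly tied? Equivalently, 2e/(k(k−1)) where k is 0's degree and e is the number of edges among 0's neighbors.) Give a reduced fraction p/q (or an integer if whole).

1/6

0's neighbors: 1, 2, 5, and 6 (k = 4).
Possible neighbor pairs: C(4,2) = 6. Edges among them: 2–5 → e = 1.
Clustering(0) = 1/6.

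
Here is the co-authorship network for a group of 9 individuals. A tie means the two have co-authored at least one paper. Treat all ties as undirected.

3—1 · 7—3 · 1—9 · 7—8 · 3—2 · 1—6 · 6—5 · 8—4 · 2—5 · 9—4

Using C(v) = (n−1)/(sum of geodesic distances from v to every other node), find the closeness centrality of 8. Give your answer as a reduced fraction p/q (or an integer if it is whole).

2/5

Distances from 8: 1:3, 2:3, 3:2, 4:1, 5:4, 6:4, 7:1, 9:2. Sum = 20.
n = 9, so closeness = 8/20 = 2/5.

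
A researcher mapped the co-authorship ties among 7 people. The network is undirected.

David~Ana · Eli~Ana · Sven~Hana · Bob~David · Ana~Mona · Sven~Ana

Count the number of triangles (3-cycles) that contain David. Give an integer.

David's neighbors are Ana and Bob, but none of them are tied to each other, so no triangle contains David.

0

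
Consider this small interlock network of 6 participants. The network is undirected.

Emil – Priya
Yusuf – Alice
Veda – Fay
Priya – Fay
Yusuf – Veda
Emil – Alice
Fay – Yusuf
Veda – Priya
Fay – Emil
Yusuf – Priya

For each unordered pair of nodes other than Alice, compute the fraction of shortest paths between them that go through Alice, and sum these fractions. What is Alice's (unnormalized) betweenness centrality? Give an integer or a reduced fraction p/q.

Pairs whose geodesics pass through Alice — Emil–Yusuf: 1/3.
All other pairs contribute 0.
Summing the contributions gives betweenness(Alice) = 1/3.

1/3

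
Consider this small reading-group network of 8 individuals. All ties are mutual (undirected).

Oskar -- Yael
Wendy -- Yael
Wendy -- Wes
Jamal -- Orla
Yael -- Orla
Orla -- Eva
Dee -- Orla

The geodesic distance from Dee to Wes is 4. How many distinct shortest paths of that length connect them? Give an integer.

The shortest distance is 4, and the only length-4 path is Dee–Orla–Yael–Wendy–Wes. So there is exactly 1 shortest path.

1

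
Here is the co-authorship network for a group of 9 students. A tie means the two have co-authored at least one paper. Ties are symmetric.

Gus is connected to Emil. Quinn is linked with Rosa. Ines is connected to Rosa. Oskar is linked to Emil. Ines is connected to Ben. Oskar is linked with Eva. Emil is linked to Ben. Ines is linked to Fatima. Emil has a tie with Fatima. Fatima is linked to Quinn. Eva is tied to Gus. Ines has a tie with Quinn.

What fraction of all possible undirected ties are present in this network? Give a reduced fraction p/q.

1/3

There are 12 edges and 9 nodes, so the maximum possible is C(9,2) = 36.
Density = 12/36 = 1/3.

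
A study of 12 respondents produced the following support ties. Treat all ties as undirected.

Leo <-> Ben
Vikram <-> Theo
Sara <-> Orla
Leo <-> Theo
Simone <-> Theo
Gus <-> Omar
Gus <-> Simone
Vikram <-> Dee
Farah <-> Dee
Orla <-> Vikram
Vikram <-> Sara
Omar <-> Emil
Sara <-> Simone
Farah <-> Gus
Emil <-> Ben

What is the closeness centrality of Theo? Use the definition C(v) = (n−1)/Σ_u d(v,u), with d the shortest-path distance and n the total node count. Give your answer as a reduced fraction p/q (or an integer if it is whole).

1/2

Distances from Theo: Ben:2, Dee:2, Emil:3, Farah:3, Gus:2, Leo:1, Omar:3, Orla:2, Sara:2, Simone:1, Vikram:1. Sum = 22.
n = 12, so closeness = 11/22 = 1/2.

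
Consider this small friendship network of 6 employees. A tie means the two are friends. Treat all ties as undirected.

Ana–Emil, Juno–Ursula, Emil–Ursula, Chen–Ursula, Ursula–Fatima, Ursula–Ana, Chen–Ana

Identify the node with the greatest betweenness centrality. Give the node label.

Ursula

Unnormalized betweenness of each node: Ana:1/2, Chen:0, Emil:0, Fatima:0, Juno:0, Ursula:15/2.
Ursula has the largest value, 15/2, making it the main broker — the node through which the most shortest paths run.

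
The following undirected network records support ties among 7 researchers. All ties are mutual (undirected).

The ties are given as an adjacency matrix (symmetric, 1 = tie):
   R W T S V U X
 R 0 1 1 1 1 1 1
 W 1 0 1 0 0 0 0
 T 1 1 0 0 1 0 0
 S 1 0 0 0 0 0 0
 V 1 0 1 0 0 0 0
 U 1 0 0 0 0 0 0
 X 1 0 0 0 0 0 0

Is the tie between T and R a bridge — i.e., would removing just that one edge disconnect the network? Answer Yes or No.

Even without that edge, T still reaches R via T – W – R, so the network stays connected. Not a bridge.

No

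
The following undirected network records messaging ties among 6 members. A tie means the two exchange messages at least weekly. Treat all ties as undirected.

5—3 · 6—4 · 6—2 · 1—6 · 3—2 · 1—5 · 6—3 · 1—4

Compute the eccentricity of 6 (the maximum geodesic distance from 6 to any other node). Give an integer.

Distances from 6: 1:1, 2:1, 3:1, 4:1, 5:2.
The largest is 2 (to 5), so the eccentricity of 6 is 2.

2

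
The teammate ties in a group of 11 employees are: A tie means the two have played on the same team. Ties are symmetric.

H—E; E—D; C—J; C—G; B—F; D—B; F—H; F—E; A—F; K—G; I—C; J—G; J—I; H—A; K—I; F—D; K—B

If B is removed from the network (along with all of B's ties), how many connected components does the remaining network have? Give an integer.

2

Without B, the remaining ties split the others into: {A, D, E, F, H}; {C, G, I, J, K}.
That's 2 separate components.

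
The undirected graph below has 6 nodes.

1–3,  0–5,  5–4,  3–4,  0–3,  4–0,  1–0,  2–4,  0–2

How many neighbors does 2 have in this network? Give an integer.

2

2 is directly tied to 0 and 4. That is 2 neighbors, so the degree of 2 is 2.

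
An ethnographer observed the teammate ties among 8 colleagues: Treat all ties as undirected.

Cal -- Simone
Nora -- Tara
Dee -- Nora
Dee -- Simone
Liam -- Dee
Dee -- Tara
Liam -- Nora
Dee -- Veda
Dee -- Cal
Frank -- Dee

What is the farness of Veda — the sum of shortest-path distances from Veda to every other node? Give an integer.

Distances from Veda: Cal:2, Dee:1, Frank:2, Liam:2, Nora:2, Simone:2, Tara:2.
Sum = 2 + 1 + 2 + 2 + 2 + 2 + 2 = 13.

13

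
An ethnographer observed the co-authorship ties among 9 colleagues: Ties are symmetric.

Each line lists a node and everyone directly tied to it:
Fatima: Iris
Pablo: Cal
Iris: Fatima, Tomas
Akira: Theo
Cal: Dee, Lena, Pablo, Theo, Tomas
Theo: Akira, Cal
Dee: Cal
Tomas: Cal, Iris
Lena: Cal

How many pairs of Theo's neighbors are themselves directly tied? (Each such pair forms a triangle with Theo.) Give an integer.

Theo's neighbors are Akira and Cal, but none of them are tied to each other, so no triangle contains Theo.

0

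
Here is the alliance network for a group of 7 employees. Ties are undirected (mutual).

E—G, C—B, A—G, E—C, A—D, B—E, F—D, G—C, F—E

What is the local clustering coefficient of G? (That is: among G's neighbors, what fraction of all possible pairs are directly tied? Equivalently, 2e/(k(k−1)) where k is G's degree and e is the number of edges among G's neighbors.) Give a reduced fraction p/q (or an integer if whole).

G's neighbors: A, C, and E (k = 3).
Possible neighbor pairs: C(3,2) = 3. Edges among them: C–E → e = 1.
Clustering(G) = 1/3.

1/3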